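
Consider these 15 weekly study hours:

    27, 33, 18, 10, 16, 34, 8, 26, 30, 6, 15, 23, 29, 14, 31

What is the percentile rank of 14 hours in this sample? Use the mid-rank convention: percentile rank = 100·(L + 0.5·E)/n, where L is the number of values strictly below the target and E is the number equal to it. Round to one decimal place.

23.3

Sorted: 6, 8, 10, 14, 15, 16, 18, 23, 26, 27, 29, 30, 31, 33, 34.
Count below 14: L = 3; count equal: E = 1; n = 15.
Percentile rank = 100·(3 + 0.5·1)/15 = 100·3.5/15 = 23.33.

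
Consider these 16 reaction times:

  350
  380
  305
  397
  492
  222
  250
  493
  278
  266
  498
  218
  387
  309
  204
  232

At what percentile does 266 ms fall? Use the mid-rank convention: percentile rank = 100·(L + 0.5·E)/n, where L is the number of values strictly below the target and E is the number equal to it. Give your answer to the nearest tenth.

34.4

Sorted: 204, 218, 222, 232, 250, 266, 278, 305, 309, 350, 380, 387, 397, 492, 493, 498.
Count below 266: L = 5; count equal: E = 1; n = 16.
Percentile rank = 100·(5 + 0.5·1)/16 = 100·5.5/16 = 34.38.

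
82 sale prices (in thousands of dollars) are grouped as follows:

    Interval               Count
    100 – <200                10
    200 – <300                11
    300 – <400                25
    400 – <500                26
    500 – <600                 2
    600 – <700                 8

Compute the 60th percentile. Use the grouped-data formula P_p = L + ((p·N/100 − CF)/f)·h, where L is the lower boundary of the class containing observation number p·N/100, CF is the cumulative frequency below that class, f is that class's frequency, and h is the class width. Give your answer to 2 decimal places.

412.31

N = 82; target position k = 60/100 · 82 = 49.2.
Cumulative frequencies: 10, 21, 46, 72, 74, 82.
Observation 49.2 falls in the class 400 – <500.
L = 400, CF = 46, f = 26, h = 100.
P60 = 400 + ((49.2 − 46)/26)·100 = 400 + 12.3077 = 412.308.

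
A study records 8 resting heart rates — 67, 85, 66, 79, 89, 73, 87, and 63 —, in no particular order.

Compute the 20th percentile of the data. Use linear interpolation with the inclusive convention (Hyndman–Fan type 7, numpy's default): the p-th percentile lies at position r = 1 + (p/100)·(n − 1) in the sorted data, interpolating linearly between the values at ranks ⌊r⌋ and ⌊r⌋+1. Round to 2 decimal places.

66.40

Sorted: 63, 66, 67, 73, 79, 85, 87, 89.
n = 8.
r = 1 + (20/100)·(8 − 1) = 1 + 1.4 = 2.4.
Rank 2 is 66 and rank 3 is 67.
Interpolate: 66 + 0.4·(67 − 66) = 66 + 0.4·1 = 66.4.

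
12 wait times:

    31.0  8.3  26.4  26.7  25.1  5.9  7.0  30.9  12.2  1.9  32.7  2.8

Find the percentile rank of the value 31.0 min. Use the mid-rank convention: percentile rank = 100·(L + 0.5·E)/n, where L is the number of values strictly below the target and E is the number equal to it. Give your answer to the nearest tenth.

Sorted: 1.9, 2.8, 5.9, 7.0, 8.3, 12.2, 25.1, 26.4, 26.7, 30.9, 31.0, 32.7.
Count below 31.0: L = 10; count equal: E = 1; n = 12.
Percentile rank = 100·(10 + 0.5·1)/12 = 100·10.5/12 = 87.5.

87.5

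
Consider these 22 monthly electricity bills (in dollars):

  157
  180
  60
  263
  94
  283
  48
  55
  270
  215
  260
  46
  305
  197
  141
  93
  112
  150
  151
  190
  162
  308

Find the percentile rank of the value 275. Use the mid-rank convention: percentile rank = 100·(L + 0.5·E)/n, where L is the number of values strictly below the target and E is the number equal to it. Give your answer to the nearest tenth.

Sorted: 46, 48, 55, 60, 93, 94, 112, 141, 150, 151, 157, 162, 180, 190, 197, 215, 260, 263, 270, 283, 305, 308.
Count below 275: L = 19; count equal: E = 0; n = 22.
Percentile rank = 100·(19 + 0.5·0)/22 = 100·19/22 = 86.36.

86.4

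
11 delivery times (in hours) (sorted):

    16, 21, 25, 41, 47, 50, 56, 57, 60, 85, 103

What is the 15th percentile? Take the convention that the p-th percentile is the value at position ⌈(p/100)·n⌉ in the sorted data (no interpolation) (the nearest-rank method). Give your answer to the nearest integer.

n = 11.
Position = ⌈15/100 · 11⌉ = ⌈1.65⌉ = 2.
The value at rank 2 is 21.

21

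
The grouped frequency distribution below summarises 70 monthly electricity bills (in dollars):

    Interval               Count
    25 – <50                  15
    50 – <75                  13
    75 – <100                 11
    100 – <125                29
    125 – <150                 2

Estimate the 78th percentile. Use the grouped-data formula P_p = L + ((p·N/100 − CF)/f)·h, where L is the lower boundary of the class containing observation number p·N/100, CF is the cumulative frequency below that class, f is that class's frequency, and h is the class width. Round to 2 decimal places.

N = 70; target position k = 78/100 · 70 = 54.6.
Cumulative frequencies: 15, 28, 39, 68, 70.
Observation 54.6 falls in the class 100 – <125.
L = 100, CF = 39, f = 29, h = 25.
P78 = 100 + ((54.6 − 39)/29)·25 = 100 + 13.4483 = 113.448.

113.45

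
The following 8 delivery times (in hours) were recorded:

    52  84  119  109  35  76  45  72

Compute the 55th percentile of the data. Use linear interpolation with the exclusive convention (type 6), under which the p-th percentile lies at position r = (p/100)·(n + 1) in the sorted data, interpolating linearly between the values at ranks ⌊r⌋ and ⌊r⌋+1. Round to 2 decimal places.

75.80

Sorted: 35, 45, 52, 72, 76, 84, 109, 119.
n = 8.
r = (55/100)·(8 + 1) = 4.95.
Rank 4 is 72 and rank 5 is 76.
Interpolate: 72 + 0.95·(76 − 72) = 72 + 0.95·4 = 75.8.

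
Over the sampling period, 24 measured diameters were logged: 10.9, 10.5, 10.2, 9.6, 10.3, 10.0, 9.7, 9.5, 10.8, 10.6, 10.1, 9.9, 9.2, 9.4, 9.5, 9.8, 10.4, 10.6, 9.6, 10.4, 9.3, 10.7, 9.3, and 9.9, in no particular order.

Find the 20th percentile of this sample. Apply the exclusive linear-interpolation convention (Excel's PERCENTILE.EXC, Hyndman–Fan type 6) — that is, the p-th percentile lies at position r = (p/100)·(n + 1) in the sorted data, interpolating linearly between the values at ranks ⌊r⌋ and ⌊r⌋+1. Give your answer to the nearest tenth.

9.5

Sorted: 9.2, 9.3, 9.3, 9.4, 9.5, 9.5, 9.6, 9.6, 9.7, 9.8, 9.9, 9.9, 10.0, 10.1, 10.2, 10.3, 10.4, 10.4, 10.5, 10.6, 10.6, 10.7, 10.8, 10.9.
n = 24.
r = (20/100)·(24 + 1) = 5.
r is an integer, so P20 is the value at rank 5: 9.5.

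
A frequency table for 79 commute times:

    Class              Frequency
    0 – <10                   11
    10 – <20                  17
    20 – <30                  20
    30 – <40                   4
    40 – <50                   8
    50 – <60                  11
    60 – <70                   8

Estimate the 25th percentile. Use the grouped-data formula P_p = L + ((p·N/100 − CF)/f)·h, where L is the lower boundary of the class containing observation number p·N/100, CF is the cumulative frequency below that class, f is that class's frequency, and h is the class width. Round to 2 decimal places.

N = 79; target position k = 25/100 · 79 = 19.75.
Cumulative frequencies: 11, 28, 48, 52, 60, 71, 79.
Observation 19.75 falls in the class 10 – <20.
L = 10, CF = 11, f = 17, h = 10.
P25 = 10 + ((19.75 − 11)/17)·10 = 10 + 5.14706 = 15.1471.

15.15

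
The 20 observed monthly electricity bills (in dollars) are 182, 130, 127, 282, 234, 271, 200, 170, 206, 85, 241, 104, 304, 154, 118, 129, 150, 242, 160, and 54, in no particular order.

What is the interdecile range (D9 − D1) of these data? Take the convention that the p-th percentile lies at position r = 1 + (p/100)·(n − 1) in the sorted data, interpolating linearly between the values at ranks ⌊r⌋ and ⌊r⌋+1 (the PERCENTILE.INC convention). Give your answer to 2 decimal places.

Sorted: 54, 85, 104, 118, 127, 129, 130, 150, 154, 160, 170, 182, 200, 206, 234, 241, 242, 271, 282, 304.
n = 20.
P10: r = 2.9; ranks 2–3 are 85, 104; interpolating gives 102.1.
P90: r = 18.1; ranks 18–19 are 271, 282; interpolating gives 272.1.
Difference: 272.1 − 102.1 = 170.

170.00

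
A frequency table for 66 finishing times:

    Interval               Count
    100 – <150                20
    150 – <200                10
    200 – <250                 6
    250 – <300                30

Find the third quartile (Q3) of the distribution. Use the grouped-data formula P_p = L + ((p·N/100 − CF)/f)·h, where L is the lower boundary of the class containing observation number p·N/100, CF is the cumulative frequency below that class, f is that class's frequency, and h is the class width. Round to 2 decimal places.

272.50

N = 66; target position k = 75/100 · 66 = 49.5.
Cumulative frequencies: 20, 30, 36, 66.
Observation 49.5 falls in the class 250 – <300.
L = 250, CF = 36, f = 30, h = 50.
P75 = 250 + ((49.5 − 36)/30)·50 = 250 + 22.5 = 272.5.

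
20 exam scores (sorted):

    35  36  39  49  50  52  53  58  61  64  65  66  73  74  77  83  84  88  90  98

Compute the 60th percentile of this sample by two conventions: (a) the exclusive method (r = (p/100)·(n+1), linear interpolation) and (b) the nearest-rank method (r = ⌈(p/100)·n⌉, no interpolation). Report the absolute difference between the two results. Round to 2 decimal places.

n = 20.
(a) r = 12.6; between ranks 12 (66) and 13 (73): 70.2.
(b) the nearest-rank method: rank 12 → 66.
|70.2 − 66| = 4.2.

4.20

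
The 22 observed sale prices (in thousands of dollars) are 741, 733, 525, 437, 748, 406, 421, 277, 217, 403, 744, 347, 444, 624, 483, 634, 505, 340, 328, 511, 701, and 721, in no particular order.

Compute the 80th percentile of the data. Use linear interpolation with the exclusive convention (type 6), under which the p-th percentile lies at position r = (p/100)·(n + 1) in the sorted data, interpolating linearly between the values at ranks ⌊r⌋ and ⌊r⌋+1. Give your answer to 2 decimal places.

725.80

Sorted: 217, 277, 328, 340, 347, 403, 406, 421, 437, 444, 483, 505, 511, 525, 624, 634, 701, 721, 733, 741, 744, 748.
n = 22.
r = (80/100)·(22 + 1) = 18.4.
Rank 18 is 721 and rank 19 is 733.
Interpolate: 721 + 0.4·(733 − 721) = 721 + 0.4·12 = 725.8.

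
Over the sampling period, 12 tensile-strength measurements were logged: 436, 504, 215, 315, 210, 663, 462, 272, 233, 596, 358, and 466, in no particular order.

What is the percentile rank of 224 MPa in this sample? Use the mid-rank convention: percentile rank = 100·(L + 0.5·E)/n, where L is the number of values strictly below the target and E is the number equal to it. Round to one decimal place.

Sorted: 210, 215, 233, 272, 315, 358, 436, 462, 466, 504, 596, 663.
Count below 224: L = 2; count equal: E = 0; n = 12.
Percentile rank = 100·(2 + 0.5·0)/12 = 100·2/12 = 16.67.

16.7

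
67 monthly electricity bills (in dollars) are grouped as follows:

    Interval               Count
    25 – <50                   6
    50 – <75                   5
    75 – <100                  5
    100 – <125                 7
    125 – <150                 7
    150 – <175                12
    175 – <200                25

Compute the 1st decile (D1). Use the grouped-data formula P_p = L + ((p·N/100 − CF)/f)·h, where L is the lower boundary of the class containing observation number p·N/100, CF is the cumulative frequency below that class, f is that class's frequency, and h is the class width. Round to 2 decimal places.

N = 67; target position k = 10/100 · 67 = 6.7.
Cumulative frequencies: 6, 11, 16, 23, 30, 42, 67.
Observation 6.7 falls in the class 50 – <75.
L = 50, CF = 6, f = 5, h = 25.
P10 = 50 + ((6.7 − 6)/5)·25 = 50 + 3.5 = 53.5.

53.50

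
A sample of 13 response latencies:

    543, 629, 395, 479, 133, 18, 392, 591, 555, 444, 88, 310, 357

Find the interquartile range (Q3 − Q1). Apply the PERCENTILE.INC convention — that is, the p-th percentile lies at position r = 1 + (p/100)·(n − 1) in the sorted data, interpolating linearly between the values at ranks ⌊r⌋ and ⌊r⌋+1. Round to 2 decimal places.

233.00

Sorted: 18, 88, 133, 310, 357, 392, 395, 444, 479, 543, 555, 591, 629.
n = 13.
P25: r = 4 (integer) → 310.
P75: r = 10 (integer) → 543.
Difference: 543 − 310 = 233.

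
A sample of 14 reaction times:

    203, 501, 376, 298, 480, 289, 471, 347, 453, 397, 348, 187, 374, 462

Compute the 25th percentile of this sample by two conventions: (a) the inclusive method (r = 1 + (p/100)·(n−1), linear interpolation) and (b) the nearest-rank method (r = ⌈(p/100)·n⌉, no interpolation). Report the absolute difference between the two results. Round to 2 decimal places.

12.25

Sorted: 187, 203, 289, 298, 347, 348, 374, 376, 397, 453, 462, 471, 480, 501.
n = 14.
(a) r = 4.25; between ranks 4 (298) and 5 (347): 310.25.
(b) the nearest-rank method: rank 4 → 298.
|310.25 − 298| = 12.25.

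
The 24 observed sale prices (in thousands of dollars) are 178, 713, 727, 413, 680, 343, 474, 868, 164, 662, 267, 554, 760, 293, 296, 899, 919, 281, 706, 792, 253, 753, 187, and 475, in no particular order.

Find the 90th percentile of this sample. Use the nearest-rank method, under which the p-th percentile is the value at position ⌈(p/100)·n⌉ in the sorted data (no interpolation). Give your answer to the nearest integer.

868

Sorted: 164, 178, 187, 253, 267, 281, 293, 296, 343, 413, 474, 475, 554, 662, 680, 706, 713, 727, 753, 760, 792, 868, 899, 919.
n = 24.
Position = ⌈90/100 · 24⌉ = ⌈21.6⌉ = 22.
The value at rank 22 is 868.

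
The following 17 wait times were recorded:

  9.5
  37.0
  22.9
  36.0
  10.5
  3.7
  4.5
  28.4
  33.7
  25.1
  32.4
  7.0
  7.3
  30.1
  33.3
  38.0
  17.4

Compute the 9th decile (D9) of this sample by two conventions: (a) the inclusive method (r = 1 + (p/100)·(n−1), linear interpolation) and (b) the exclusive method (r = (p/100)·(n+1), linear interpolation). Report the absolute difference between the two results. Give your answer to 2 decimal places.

0.80

Sorted: 3.7, 4.5, 7.0, 7.3, 9.5, 10.5, 17.4, 22.9, 25.1, 28.4, 30.1, 32.4, 33.3, 33.7, 36.0, 37.0, 38.0.
n = 17.
(a) r = 15.4; between ranks 15 (36.0) and 16 (37.0): 36.4.
(b) r = 16.2; between ranks 16 (37.0) and 17 (38.0): 37.2.
|36.4 − 37.2| = 0.8.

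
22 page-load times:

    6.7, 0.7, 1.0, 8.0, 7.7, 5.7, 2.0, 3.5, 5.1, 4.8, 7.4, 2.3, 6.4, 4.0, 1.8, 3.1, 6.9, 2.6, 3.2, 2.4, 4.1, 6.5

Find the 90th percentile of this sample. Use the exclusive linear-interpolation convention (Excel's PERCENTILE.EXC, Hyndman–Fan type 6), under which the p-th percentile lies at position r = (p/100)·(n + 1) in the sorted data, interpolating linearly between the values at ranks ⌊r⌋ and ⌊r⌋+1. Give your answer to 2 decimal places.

Sorted: 0.7, 1.0, 1.8, 2.0, 2.3, 2.4, 2.6, 3.1, 3.2, 3.5, 4.0, 4.1, 4.8, 5.1, 5.7, 6.4, 6.5, 6.7, 6.9, 7.4, 7.7, 8.0.
n = 22.
r = (90/100)·(22 + 1) = 20.7.
Rank 20 is 7.4 and rank 21 is 7.7.
Interpolate: 7.4 + 0.7·(7.7 − 7.4) = 7.4 + 0.7·0.3 = 7.61.

7.61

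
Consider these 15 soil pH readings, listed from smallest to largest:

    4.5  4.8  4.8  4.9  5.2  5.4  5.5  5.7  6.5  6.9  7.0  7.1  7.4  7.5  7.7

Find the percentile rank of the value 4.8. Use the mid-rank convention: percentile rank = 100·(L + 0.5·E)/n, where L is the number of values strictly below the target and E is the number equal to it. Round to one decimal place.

13.3

Count below 4.8: L = 1; count equal: E = 2; n = 15.
Percentile rank = 100·(1 + 0.5·2)/15 = 100·2/15 = 13.33.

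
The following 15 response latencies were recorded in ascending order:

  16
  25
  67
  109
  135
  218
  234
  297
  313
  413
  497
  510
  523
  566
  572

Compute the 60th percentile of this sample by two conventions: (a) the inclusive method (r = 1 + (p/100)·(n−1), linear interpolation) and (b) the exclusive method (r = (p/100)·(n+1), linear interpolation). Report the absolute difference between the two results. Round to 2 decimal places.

n = 15.
(a) r = 9.4; between ranks 9 (313) and 10 (413): 353.
(b) r = 9.6; between ranks 9 (313) and 10 (413): 373.
|353 − 373| = 20.

20.00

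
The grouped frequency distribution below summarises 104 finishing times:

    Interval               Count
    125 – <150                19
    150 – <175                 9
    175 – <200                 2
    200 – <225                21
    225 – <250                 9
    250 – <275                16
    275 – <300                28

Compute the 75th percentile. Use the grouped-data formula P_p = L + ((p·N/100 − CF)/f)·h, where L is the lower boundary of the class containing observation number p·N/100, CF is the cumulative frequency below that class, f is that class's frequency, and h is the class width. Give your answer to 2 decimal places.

276.79

N = 104; target position k = 75/100 · 104 = 78.
Cumulative frequencies: 19, 28, 30, 51, 60, 76, 104.
Observation 78 falls in the class 275 – <300.
L = 275, CF = 76, f = 28, h = 25.
P75 = 275 + ((78 − 76)/28)·25 = 275 + 1.78571 = 276.786.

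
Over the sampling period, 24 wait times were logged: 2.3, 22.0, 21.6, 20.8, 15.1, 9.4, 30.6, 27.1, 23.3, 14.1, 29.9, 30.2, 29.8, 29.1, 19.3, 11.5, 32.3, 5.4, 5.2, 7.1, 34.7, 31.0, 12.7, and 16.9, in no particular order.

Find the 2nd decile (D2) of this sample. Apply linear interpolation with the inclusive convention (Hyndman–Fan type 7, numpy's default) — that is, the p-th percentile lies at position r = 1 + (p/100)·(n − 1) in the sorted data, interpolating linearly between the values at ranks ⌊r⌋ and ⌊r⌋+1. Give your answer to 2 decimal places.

10.66

Sorted: 2.3, 5.2, 5.4, 7.1, 9.4, 11.5, 12.7, 14.1, 15.1, 16.9, 19.3, 20.8, 21.6, 22.0, 23.3, 27.1, 29.1, 29.8, 29.9, 30.2, 30.6, 31.0, 32.3, 34.7.
n = 24.
r = 1 + (20/100)·(24 − 1) = 1 + 4.6 = 5.6.
Rank 5 is 9.4 and rank 6 is 11.5.
Interpolate: 9.4 + 0.6·(11.5 − 9.4) = 9.4 + 0.6·2.1 = 10.66.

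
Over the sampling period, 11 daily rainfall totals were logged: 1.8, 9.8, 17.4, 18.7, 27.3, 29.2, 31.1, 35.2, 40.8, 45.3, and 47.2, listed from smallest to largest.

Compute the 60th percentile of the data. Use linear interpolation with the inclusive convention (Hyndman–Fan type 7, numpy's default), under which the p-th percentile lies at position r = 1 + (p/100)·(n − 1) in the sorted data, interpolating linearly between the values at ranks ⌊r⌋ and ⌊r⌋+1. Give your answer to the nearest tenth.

n = 11.
r = 1 + (60/100)·(11 − 1) = 1 + 6 = 7.
r is an integer, so P60 is the value at rank 7: 31.1.

31.1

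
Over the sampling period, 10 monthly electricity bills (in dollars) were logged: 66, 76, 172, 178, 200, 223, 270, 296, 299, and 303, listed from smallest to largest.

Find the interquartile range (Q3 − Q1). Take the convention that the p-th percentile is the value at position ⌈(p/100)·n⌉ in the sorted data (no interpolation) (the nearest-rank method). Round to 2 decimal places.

124.00

n = 10.
P25: rank ⌈25/100·10⌉ = 3 → 172.
P75: rank ⌈75/100·10⌉ = 8 → 296.
Difference: 296 − 172 = 124.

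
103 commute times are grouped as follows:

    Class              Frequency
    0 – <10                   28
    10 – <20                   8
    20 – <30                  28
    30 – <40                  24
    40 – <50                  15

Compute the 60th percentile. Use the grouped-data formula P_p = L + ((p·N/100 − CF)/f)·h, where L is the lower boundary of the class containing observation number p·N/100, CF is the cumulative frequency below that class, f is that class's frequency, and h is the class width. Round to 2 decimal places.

N = 103; target position k = 60/100 · 103 = 61.8.
Cumulative frequencies: 28, 36, 64, 88, 103.
Observation 61.8 falls in the class 20 – <30.
L = 20, CF = 36, f = 28, h = 10.
P60 = 20 + ((61.8 − 36)/28)·10 = 20 + 9.21429 = 29.2143.

29.21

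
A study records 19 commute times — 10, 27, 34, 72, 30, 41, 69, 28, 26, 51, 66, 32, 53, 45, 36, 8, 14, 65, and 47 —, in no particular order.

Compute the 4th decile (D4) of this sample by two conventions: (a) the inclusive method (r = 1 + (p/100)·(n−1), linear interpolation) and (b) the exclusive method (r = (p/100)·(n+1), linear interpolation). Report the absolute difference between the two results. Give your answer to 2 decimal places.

0.40

Sorted: 8, 10, 14, 26, 27, 28, 30, 32, 34, 36, 41, 45, 47, 51, 53, 65, 66, 69, 72.
n = 19.
(a) r = 8.2; between ranks 8 (32) and 9 (34): 32.4.
(b) r = 8 → value at rank 8 = 32.
|32.4 − 32| = 0.4.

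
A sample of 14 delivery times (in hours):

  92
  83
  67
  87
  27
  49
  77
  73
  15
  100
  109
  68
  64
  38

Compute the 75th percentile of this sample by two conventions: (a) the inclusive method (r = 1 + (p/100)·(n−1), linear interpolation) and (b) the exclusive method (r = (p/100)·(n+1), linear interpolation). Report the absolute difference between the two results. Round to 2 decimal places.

2.25

Sorted: 15, 27, 38, 49, 64, 67, 68, 73, 77, 83, 87, 92, 100, 109.
n = 14.
(a) r = 10.75; between ranks 10 (83) and 11 (87): 86.
(b) r = 11.25; between ranks 11 (87) and 12 (92): 88.25.
|86 − 88.25| = 2.25.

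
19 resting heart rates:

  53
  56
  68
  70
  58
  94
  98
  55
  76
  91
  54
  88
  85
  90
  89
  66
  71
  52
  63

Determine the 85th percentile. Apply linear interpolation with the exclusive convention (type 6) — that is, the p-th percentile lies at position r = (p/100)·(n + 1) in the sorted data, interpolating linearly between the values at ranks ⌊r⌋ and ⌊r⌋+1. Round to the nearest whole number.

91

Sorted: 52, 53, 54, 55, 56, 58, 63, 66, 68, 70, 71, 76, 85, 88, 89, 90, 91, 94, 98.
n = 19.
r = (85/100)·(19 + 1) = 17.
r is an integer, so P85 is the value at rank 17: 91.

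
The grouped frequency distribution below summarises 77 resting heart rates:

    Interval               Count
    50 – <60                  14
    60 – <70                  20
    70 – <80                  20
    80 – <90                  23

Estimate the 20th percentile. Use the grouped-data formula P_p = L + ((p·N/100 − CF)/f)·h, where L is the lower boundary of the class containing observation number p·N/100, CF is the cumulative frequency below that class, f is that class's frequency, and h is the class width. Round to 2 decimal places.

60.70

N = 77; target position k = 20/100 · 77 = 15.4.
Cumulative frequencies: 14, 34, 54, 77.
Observation 15.4 falls in the class 60 – <70.
L = 60, CF = 14, f = 20, h = 10.
P20 = 60 + ((15.4 − 14)/20)·10 = 60 + 0.7 = 60.7.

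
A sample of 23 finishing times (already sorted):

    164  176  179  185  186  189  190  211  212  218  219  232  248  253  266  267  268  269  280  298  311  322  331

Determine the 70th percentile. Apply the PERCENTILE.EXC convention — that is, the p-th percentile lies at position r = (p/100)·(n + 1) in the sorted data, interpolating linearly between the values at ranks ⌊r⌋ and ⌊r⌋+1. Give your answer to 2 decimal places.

n = 23.
r = (70/100)·(23 + 1) = 16.8.
Rank 16 is 267 and rank 17 is 268.
Interpolate: 267 + 0.8·(268 − 267) = 267 + 0.8·1 = 267.8.

267.80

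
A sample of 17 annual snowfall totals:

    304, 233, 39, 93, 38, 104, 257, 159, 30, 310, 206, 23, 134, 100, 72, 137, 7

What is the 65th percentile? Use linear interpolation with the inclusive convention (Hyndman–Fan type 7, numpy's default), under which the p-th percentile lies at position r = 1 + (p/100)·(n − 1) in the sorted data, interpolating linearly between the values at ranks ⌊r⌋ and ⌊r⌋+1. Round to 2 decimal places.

Sorted: 7, 23, 30, 38, 39, 72, 93, 100, 104, 134, 137, 159, 206, 233, 257, 304, 310.
n = 17.
r = 1 + (65/100)·(17 − 1) = 1 + 10.4 = 11.4.
Rank 11 is 137 and rank 12 is 159.
Interpolate: 137 + 0.4·(159 − 137) = 137 + 0.4·22 = 145.8.

145.80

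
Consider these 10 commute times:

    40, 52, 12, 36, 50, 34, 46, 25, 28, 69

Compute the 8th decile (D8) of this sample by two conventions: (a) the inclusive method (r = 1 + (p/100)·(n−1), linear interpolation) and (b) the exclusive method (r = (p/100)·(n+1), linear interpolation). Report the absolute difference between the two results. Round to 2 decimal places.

1.20

Sorted: 12, 25, 28, 34, 36, 40, 46, 50, 52, 69.
n = 10.
(a) r = 8.2; between ranks 8 (50) and 9 (52): 50.4.
(b) r = 8.8; between ranks 8 (50) and 9 (52): 51.6.
|50.4 − 51.6| = 1.2.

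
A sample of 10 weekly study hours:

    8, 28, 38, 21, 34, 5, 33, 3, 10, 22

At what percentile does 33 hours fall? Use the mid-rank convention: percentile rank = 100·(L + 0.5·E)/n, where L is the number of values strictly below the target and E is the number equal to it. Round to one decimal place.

75.0

Sorted: 3, 5, 8, 10, 21, 22, 28, 33, 34, 38.
Count below 33: L = 7; count equal: E = 1; n = 10.
Percentile rank = 100·(7 + 0.5·1)/10 = 100·7.5/10 = 75.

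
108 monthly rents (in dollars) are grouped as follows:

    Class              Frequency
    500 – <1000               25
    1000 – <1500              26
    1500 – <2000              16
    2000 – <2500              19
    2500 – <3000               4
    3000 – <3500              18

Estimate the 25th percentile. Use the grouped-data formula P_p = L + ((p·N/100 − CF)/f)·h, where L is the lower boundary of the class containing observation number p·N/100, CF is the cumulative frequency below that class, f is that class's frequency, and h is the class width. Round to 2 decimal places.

1038.46

N = 108; target position k = 25/100 · 108 = 27.
Cumulative frequencies: 25, 51, 67, 86, 90, 108.
Observation 27 falls in the class 1000 – <1500.
L = 1000, CF = 25, f = 26, h = 500.
P25 = 1000 + ((27 − 25)/26)·500 = 1000 + 38.4615 = 1038.46.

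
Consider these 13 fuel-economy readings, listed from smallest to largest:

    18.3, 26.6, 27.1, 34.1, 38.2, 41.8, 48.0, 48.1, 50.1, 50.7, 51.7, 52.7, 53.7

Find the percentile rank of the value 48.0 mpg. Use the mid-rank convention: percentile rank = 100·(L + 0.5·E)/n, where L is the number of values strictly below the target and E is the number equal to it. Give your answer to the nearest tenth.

Count below 48.0: L = 6; count equal: E = 1; n = 13.
Percentile rank = 100·(6 + 0.5·1)/13 = 100·6.5/13 = 50.

50.0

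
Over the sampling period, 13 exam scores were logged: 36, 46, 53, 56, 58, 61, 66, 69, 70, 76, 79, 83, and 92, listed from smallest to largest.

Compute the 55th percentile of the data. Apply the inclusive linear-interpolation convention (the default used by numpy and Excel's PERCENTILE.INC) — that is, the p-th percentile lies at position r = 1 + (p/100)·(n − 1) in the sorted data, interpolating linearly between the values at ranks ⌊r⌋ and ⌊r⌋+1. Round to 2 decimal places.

n = 13.
r = 1 + (55/100)·(13 − 1) = 1 + 6.6 = 7.6.
Rank 7 is 66 and rank 8 is 69.
Interpolate: 66 + 0.6·(69 − 66) = 66 + 0.6·3 = 67.8.

67.80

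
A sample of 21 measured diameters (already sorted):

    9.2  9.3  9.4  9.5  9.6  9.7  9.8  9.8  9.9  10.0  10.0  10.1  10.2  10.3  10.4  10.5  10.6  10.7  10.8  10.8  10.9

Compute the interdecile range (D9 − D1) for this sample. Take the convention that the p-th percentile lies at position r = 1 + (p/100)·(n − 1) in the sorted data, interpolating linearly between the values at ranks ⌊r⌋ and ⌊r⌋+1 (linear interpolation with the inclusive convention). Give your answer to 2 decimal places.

1.40

n = 21.
P10: r = 3 (integer) → 9.4.
P90: r = 19 (integer) → 10.8.
Difference: 10.8 − 9.4 = 1.4.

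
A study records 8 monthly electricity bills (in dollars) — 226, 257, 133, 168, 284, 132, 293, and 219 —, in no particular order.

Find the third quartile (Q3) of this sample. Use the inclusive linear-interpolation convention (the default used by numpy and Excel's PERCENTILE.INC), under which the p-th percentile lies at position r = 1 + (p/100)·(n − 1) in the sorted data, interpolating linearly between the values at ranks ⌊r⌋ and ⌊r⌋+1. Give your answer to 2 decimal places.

263.75

Sorted: 132, 133, 168, 219, 226, 257, 284, 293.
n = 8.
r = 1 + (75/100)·(8 − 1) = 1 + 5.25 = 6.25.
Rank 6 is 257 and rank 7 is 284.
Interpolate: 257 + 0.25·(284 − 257) = 257 + 0.25·27 = 263.75.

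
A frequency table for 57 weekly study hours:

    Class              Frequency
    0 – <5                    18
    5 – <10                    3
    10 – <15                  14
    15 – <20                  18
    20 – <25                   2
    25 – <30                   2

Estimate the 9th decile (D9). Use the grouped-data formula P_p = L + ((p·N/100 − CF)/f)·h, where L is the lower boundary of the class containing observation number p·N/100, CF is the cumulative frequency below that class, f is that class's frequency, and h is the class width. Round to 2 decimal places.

19.53

N = 57; target position k = 90/100 · 57 = 51.3.
Cumulative frequencies: 18, 21, 35, 53, 55, 57.
Observation 51.3 falls in the class 15 – <20.
L = 15, CF = 35, f = 18, h = 5.
P90 = 15 + ((51.3 − 35)/18)·5 = 15 + 4.52778 = 19.5278.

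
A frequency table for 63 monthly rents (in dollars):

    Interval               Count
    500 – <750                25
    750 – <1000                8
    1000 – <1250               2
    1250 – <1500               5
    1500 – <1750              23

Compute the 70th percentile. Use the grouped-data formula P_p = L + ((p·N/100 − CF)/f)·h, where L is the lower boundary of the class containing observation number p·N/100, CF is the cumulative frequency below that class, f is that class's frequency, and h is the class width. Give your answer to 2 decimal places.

1544.57

N = 63; target position k = 70/100 · 63 = 44.1.
Cumulative frequencies: 25, 33, 35, 40, 63.
Observation 44.1 falls in the class 1500 – <1750.
L = 1500, CF = 40, f = 23, h = 250.
P70 = 1500 + ((44.1 − 40)/23)·250 = 1500 + 44.5652 = 1544.57.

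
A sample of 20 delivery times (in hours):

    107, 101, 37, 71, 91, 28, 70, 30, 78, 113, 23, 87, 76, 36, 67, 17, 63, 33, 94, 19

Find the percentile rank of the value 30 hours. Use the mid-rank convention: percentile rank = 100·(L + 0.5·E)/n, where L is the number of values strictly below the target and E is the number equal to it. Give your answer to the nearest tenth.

Sorted: 17, 19, 23, 28, 30, 33, 36, 37, 63, 67, 70, 71, 76, 78, 87, 91, 94, 101, 107, 113.
Count below 30: L = 4; count equal: E = 1; n = 20.
Percentile rank = 100·(4 + 0.5·1)/20 = 100·4.5/20 = 22.5.

22.5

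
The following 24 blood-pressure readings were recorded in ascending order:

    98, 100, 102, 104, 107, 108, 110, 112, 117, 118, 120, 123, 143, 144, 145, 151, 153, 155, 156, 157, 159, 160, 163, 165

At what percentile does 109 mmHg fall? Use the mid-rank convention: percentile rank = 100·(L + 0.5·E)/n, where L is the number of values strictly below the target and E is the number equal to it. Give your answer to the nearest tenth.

Count below 109: L = 6; count equal: E = 0; n = 24.
Percentile rank = 100·(6 + 0.5·0)/24 = 100·6/24 = 25.

25.0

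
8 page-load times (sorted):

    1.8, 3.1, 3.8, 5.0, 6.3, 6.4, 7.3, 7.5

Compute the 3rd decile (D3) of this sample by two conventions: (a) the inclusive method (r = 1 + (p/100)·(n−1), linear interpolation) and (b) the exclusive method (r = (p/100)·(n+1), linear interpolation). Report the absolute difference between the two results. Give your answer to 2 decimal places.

0.33

n = 8.
(a) r = 3.1; between ranks 3 (3.8) and 4 (5.0): 3.92.
(b) r = 2.7; between ranks 2 (3.1) and 3 (3.8): 3.59.
|3.92 − 3.59| = 0.33.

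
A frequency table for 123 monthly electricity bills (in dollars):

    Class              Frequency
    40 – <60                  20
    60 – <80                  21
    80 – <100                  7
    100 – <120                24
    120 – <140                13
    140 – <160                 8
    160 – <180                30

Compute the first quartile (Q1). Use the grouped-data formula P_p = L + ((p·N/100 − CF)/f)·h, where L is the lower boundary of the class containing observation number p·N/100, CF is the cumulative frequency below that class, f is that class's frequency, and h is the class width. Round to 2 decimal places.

70.24

N = 123; target position k = 25/100 · 123 = 30.75.
Cumulative frequencies: 20, 41, 48, 72, 85, 93, 123.
Observation 30.75 falls in the class 60 – <80.
L = 60, CF = 20, f = 21, h = 20.
P25 = 60 + ((30.75 − 20)/21)·20 = 60 + 10.2381 = 70.2381.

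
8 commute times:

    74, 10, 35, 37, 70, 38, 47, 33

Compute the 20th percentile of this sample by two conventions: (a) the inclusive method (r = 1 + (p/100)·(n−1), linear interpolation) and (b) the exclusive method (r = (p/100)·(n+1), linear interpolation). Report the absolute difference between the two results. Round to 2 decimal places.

5.40

Sorted: 10, 33, 35, 37, 38, 47, 70, 74.
n = 8.
(a) r = 2.4; between ranks 2 (33) and 3 (35): 33.8.
(b) r = 1.8; between ranks 1 (10) and 2 (33): 28.4.
|33.8 − 28.4| = 5.4.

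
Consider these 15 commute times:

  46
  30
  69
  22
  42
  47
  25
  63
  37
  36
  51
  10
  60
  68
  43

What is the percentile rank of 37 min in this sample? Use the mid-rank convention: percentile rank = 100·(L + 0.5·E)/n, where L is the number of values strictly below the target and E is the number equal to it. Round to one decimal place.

Sorted: 10, 22, 25, 30, 36, 37, 42, 43, 46, 47, 51, 60, 63, 68, 69.
Count below 37: L = 5; count equal: E = 1; n = 15.
Percentile rank = 100·(5 + 0.5·1)/15 = 100·5.5/15 = 36.67.

36.7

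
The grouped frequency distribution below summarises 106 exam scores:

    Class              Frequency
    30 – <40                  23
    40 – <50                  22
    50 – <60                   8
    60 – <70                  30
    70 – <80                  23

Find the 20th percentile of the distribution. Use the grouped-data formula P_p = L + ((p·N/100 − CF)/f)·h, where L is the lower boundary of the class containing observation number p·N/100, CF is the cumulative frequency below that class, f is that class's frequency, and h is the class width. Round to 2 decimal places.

39.22

N = 106; target position k = 20/100 · 106 = 21.2.
Cumulative frequencies: 23, 45, 53, 83, 106.
Observation 21.2 falls in the class 30 – <40.
L = 30, CF = 0, f = 23, h = 10.
P20 = 30 + ((21.2 − 0)/23)·10 = 30 + 9.21739 = 39.2174.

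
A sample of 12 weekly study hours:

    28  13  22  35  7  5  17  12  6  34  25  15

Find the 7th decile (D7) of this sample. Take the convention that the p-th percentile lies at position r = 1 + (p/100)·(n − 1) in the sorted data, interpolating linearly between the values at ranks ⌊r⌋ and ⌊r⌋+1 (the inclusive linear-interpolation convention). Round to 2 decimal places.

24.10

Sorted: 5, 6, 7, 12, 13, 15, 17, 22, 25, 28, 34, 35.
n = 12.
r = 1 + (70/100)·(12 − 1) = 1 + 7.7 = 8.7.
Rank 8 is 22 and rank 9 is 25.
Interpolate: 22 + 0.7·(25 − 22) = 22 + 0.7·3 = 24.1.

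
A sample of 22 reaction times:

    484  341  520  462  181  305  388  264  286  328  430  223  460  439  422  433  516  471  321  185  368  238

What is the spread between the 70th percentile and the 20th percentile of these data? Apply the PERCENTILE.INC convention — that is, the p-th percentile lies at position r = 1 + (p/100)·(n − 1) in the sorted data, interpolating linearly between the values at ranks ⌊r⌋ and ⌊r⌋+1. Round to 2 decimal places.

168.80

Sorted: 181, 185, 223, 238, 264, 286, 305, 321, 328, 341, 368, 388, 422, 430, 433, 439, 460, 462, 471, 484, 516, 520.
n = 22.
P20: r = 5.2; ranks 5–6 are 264, 286; interpolating gives 268.4.
P70: r = 15.7; ranks 15–16 are 433, 439; interpolating gives 437.2.
Difference: 437.2 − 268.4 = 168.8.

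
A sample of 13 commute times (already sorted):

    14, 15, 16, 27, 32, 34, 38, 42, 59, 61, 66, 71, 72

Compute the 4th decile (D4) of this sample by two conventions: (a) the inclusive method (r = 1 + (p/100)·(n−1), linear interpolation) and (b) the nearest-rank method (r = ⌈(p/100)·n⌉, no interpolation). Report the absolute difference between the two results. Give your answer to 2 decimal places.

n = 13.
(a) r = 5.8; between ranks 5 (32) and 6 (34): 33.6.
(b) the nearest-rank method: rank 6 → 34.
|33.6 − 34| = 0.4.

0.40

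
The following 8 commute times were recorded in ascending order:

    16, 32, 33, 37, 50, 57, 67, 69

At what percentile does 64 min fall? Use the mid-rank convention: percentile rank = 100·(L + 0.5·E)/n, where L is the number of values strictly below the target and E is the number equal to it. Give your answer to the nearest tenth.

75.0

Count below 64: L = 6; count equal: E = 0; n = 8.
Percentile rank = 100·(6 + 0.5·0)/8 = 100·6/8 = 75.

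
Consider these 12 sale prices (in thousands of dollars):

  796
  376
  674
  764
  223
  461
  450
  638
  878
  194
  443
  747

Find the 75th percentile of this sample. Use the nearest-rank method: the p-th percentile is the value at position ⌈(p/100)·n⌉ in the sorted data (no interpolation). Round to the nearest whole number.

Sorted: 194, 223, 376, 443, 450, 461, 638, 674, 747, 764, 796, 878.
n = 12.
Position = ⌈75/100 · 12⌉ = ⌈9⌉ = 9.
The value at rank 9 is 747.

747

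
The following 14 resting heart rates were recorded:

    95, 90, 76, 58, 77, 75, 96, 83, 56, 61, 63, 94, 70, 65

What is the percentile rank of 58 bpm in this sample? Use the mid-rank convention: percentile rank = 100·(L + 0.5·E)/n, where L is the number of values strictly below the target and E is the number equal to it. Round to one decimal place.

Sorted: 56, 58, 61, 63, 65, 70, 75, 76, 77, 83, 90, 94, 95, 96.
Count below 58: L = 1; count equal: E = 1; n = 14.
Percentile rank = 100·(1 + 0.5·1)/14 = 100·1.5/14 = 10.71.

10.7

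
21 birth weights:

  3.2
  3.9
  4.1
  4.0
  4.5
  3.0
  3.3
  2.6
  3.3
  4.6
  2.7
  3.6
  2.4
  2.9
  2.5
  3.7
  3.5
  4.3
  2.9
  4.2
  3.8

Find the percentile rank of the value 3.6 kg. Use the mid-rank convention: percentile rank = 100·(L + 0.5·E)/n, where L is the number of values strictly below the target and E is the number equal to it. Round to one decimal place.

Sorted: 2.4, 2.5, 2.6, 2.7, 2.9, 2.9, 3.0, 3.2, 3.3, 3.3, 3.5, 3.6, 3.7, 3.8, 3.9, 4.0, 4.1, 4.2, 4.3, 4.5, 4.6.
Count below 3.6: L = 11; count equal: E = 1; n = 21.
Percentile rank = 100·(11 + 0.5·1)/21 = 100·11.5/21 = 54.76.

54.8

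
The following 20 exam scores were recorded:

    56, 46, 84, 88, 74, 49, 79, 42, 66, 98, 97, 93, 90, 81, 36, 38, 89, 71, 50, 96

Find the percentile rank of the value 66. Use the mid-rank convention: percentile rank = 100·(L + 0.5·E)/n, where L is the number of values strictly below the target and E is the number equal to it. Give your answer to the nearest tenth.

Sorted: 36, 38, 42, 46, 49, 50, 56, 66, 71, 74, 79, 81, 84, 88, 89, 90, 93, 96, 97, 98.
Count below 66: L = 7; count equal: E = 1; n = 20.
Percentile rank = 100·(7 + 0.5·1)/20 = 100·7.5/20 = 37.5.

37.5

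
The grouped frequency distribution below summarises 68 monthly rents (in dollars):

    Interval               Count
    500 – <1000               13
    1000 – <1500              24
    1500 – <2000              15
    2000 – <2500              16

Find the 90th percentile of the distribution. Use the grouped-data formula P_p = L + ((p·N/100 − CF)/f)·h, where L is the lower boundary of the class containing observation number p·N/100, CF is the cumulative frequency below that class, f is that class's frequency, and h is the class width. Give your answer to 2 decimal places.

2287.50

N = 68; target position k = 90/100 · 68 = 61.2.
Cumulative frequencies: 13, 37, 52, 68.
Observation 61.2 falls in the class 2000 – <2500.
L = 2000, CF = 52, f = 16, h = 500.
P90 = 2000 + ((61.2 − 52)/16)·500 = 2000 + 287.5 = 2287.5.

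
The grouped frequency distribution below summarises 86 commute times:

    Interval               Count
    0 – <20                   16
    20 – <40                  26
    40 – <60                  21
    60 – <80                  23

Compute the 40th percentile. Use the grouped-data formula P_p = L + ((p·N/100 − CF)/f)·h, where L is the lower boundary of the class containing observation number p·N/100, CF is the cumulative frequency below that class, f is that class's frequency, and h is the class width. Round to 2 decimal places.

N = 86; target position k = 40/100 · 86 = 34.4.
Cumulative frequencies: 16, 42, 63, 86.
Observation 34.4 falls in the class 20 – <40.
L = 20, CF = 16, f = 26, h = 20.
P40 = 20 + ((34.4 − 16)/26)·20 = 20 + 14.1538 = 34.1538.

34.15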